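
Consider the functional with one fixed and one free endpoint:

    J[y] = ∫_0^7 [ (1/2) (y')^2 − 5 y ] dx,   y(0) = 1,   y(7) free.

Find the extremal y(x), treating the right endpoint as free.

The Lagrangian L = (1/2) (y')^2 − 5 y gives
    ∂L/∂y = −5,   ∂L/∂y' = y'.
Euler-Lagrange: d/dx(y') − (−5) = 0, i.e. y'' + 5 = 0, so
    y(x) = −(5/2) x^2 + C1 x + C2.
Fixed left endpoint y(0) = 1 ⇒ C2 = 1.
The right endpoint x = 7 is free, so the natural (transversality) condition is ∂L/∂y' |_{x=7} = 0, i.e. y'(7) = 0.
Compute y'(x) = −5 x + C1, so y'(7) = −35 + C1 = 0 ⇒ C1 = 35.
Therefore the extremal is
    y(x) = −(5/2) x^2 + 35 x + 1.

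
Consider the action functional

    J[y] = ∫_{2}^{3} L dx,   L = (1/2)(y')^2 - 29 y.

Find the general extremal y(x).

The Lagrangian is L = (1/2)(y')^2 - 29 y.
∂L/∂y = -29.
∂L/∂y' = y'.
The Euler-Lagrange equation d/dx(∂L/∂y') − ∂L/∂y = 0 becomes:
    y'' + 29 = 0
General solution: y(x) = -(29/2) x^2 + A x + B, where A and B are arbitrary constants fixed by the endpoint conditions.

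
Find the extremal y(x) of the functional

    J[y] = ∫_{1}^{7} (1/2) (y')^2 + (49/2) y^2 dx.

The Lagrangian is L = (1/2) (y')^2 + (49/2) y^2.
Compute ∂L/∂y = 49y, ∂L/∂y' = y'.
The Euler-Lagrange equation d/dx(∂L/∂y') − ∂L/∂y = 0 reduces to
    y'' − 49 y = 0.
Its general solution is
    y(x) = A e^(7x) + B e^(−7x),
with A, B fixed by the endpoint conditions.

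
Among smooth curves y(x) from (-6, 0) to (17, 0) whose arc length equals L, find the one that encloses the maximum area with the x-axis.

Set up the augmented Lagrangian using a multiplier λ for the length constraint:
    F(y, y') = y − λ sqrt(1 + y'^2).
F has no explicit x dependence, so the Beltrami identity yields a first integral
    F − y' ∂F/∂y' = C.
Compute ∂F/∂y' = −λ y' / sqrt(1 + y'^2). Then
    y − λ sqrt(1 + y'^2) + λ y'^2 / sqrt(1 + y'^2) = C
    ⇒  y − λ / sqrt(1 + y'^2) = C.
Solving for y' and integrating gives
    (x − a)^2 + (y − b)^2 = λ^2,
a circular arc of radius λ. The constants a, b are determined by the endpoint conditions y(-6) = y(17) = 0, and λ is fixed implicitly by the length constraint
    ∫_{-6}^{17} sqrt(1 + y'^2) dx = L.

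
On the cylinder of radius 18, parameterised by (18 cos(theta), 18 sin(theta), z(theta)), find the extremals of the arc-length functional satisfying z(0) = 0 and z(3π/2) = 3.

Parameterise the cylinder of radius R = 18 as
    r(θ) = (18 cos θ, 18 sin θ, z(θ)).
The arc-length element is
    ds = sqrt(324 + (dz/dθ)^2) dθ,
so the Lagrangian is L = sqrt(324 + z'^2).
L depends on z' only, not on z or θ, so ∂L/∂z = 0 and
    ∂L/∂z' = z' / sqrt(324 + z'^2).
The Euler-Lagrange equation gives
    d/dθ( z' / sqrt(324 + z'^2) ) = 0,
so z' is constant. Integrating once:
    z(θ) = a θ + b,
a helix on the cylinder (a straight line when the cylinder is unrolled). The constants a, b are determined by the endpoint conditions.
With endpoint conditions z(0) = 0 and z(3π/2) = 3: from z(0) = b we get b = 0, and a·3π/2 + 0 = 3 gives a = 2/π, so
    z(θ) = (2/π) θ.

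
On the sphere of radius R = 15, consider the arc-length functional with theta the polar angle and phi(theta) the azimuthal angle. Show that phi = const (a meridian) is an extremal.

On the sphere of radius R = 15 with spherical coordinates (θ, φ), the induced metric is
    ds^2 = 225(dθ^2 + sin^2(θ) dφ^2).
Using θ as the parameter, the arc-length functional becomes
    J[φ] = ∫ 15 sqrt(1 + sin^2(θ) (dφ/dθ)^2) dθ.
So L = 15 sqrt(1 + sin^2(θ) φ'^2). Compute
    ∂L/∂φ = 0  (L has no explicit φ dependence),
    ∂L/∂φ' = 15 sin^2(θ) φ' / sqrt(1 + sin^2(θ) φ'^2).
For the candidate φ(θ) = c (constant), φ' = 0, so ∂L/∂φ' evaluated along the candidate vanishes, and ∂L/∂φ is identically zero. Hence
    d/dθ(∂L/∂φ') − ∂L/∂φ = 0
is satisfied. Therefore meridians φ = const are extremals of arc length — they are geodesics on the sphere.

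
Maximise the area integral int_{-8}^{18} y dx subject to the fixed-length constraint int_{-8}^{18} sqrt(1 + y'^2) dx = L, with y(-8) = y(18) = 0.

Set up the augmented Lagrangian using a multiplier λ for the length constraint:
    F(y, y') = y − λ sqrt(1 + y'^2).
F has no explicit x dependence, so the Beltrami identity yields a first integral
    F − y' ∂F/∂y' = C.
Compute ∂F/∂y' = −λ y' / sqrt(1 + y'^2). Then
    y − λ sqrt(1 + y'^2) + λ y'^2 / sqrt(1 + y'^2) = C
    ⇒  y − λ / sqrt(1 + y'^2) = C.
Solving for y' and integrating gives
    (x − a)^2 + (y − b)^2 = λ^2,
a circular arc of radius λ. The constants a, b are determined by the endpoint conditions y(-8) = y(18) = 0, and λ is fixed implicitly by the length constraint
    ∫_{-8}^{18} sqrt(1 + y'^2) dx = L.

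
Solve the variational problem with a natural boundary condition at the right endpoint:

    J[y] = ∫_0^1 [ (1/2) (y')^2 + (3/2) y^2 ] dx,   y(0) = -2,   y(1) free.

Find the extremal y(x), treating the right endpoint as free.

The Lagrangian L = (1/2) (y')^2 + (3/2) y^2 gives
    ∂L/∂y = 3 y,   ∂L/∂y' = y'.
Euler-Lagrange: y'' − 3 y = 0.
With k = sqrt(3), the general solution is
    y(x) = A cosh(sqrt(3) x) + B sinh(sqrt(3) x).
Fixed left endpoint y(0) = -2 ⇒ A = -2.
The right endpoint x = 1 is free, so the natural (transversality) condition is ∂L/∂y' |_{x=1} = 0, i.e. y'(1) = 0.
Compute y'(x) = A k sinh(k x) + B k cosh(k x), so
    y'(1) = A k sinh(k·1) + B k cosh(k·1) = 0
    ⇒ B = −A tanh(k·1) = 2 tanh(sqrt(3)·1).
Therefore the extremal is
    y(x) = −2 cosh(sqrt(3) x) + 2 tanh(sqrt(3)·1) sinh(sqrt(3) x).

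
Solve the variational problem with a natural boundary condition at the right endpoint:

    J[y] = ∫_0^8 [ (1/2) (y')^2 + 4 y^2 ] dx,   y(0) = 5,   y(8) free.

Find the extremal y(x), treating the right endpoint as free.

The Lagrangian L = (1/2) (y')^2 + 4 y^2 gives
    ∂L/∂y = 8 y,   ∂L/∂y' = y'.
Euler-Lagrange: y'' − 8 y = 0.
With k = sqrt(8), the general solution is
    y(x) = A cosh(sqrt(8) x) + B sinh(sqrt(8) x).
Fixed left endpoint y(0) = 5 ⇒ A = 5.
The right endpoint x = 8 is free, so the natural (transversality) condition is ∂L/∂y' |_{x=8} = 0, i.e. y'(8) = 0.
Compute y'(x) = A k sinh(k x) + B k cosh(k x), so
    y'(8) = A k sinh(k·8) + B k cosh(k·8) = 0
    ⇒ B = −A tanh(k·8) = − 5 tanh(sqrt(8)·8).
Therefore the extremal is
    y(x) = 5 cosh(sqrt(8) x) − 5 tanh(sqrt(8)·8) sinh(sqrt(8) x).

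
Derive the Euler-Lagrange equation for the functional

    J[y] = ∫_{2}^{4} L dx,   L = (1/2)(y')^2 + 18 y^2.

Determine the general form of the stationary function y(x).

The Lagrangian is L = (1/2)(y')^2 + 18 y^2.
∂L/∂y = 36y.
∂L/∂y' = y'.
The Euler-Lagrange equation d/dx(∂L/∂y') − ∂L/∂y = 0 becomes:
    y'' - 36 y = 0
General solution: y(x) = A e^(6x) + B e^(-6x), where A and B are arbitrary constants fixed by the endpoint conditions.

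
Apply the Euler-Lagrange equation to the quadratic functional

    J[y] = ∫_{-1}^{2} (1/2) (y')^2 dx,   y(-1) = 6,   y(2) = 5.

The Lagrangian is L = (1/2) (y')^2.
Compute ∂L/∂y = 0, ∂L/∂y' = y'.
The Euler-Lagrange equation d/dx(∂L/∂y') − ∂L/∂y = 0 reduces to
    y'' = 0.
Its general solution is
    y(x) = A x + B,
with A, B fixed by the endpoint conditions.
Applying the endpoint conditions y(-1) = 6 and y(2) = 5: solve A·-1 + B = 6 and A·2 + B = 5. Subtracting gives A(2 − -1) = 5 − 6, so A = -1/3, and B = 6 − A·-1 = 17/3. Therefore
    y(x) = (-1/3) x + 17/3.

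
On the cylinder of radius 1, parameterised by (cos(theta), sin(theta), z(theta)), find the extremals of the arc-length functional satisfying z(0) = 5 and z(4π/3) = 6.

Parameterise the cylinder of radius R = 1 as
    r(θ) = (cos θ, sin θ, z(θ)).
The arc-length element is
    ds = sqrt(1 + (dz/dθ)^2) dθ,
so the Lagrangian is L = sqrt(1 + z'^2).
L depends on z' only, not on z or θ, so ∂L/∂z = 0 and
    ∂L/∂z' = z' / sqrt(1 + z'^2).
The Euler-Lagrange equation gives
    d/dθ( z' / sqrt(1 + z'^2) ) = 0,
so z' is constant. Integrating once:
    z(θ) = a θ + b,
a helix on the cylinder (a straight line when the cylinder is unrolled). The constants a, b are determined by the endpoint conditions.
With endpoint conditions z(0) = 5 and z(4π/3) = 6: from z(0) = b we get b = 5, and a·4π/3 + 5 = 6 gives a = 3/(4π), so
    z(θ) = (3/(4π)) θ + 5.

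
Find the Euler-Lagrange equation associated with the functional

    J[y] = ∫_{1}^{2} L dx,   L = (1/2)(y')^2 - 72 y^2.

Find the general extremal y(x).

The Lagrangian is L = (1/2)(y')^2 - 72 y^2.
∂L/∂y = -144y.
∂L/∂y' = y'.
The Euler-Lagrange equation d/dx(∂L/∂y') − ∂L/∂y = 0 becomes:
    y'' + 144 y = 0
General solution: y(x) = A sin(12x) + B cos(12x), where A and B are arbitrary constants fixed by the endpoint conditions.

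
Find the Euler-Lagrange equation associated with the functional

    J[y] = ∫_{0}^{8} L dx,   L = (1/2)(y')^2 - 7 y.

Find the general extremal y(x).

The Lagrangian is L = (1/2)(y')^2 - 7 y.
∂L/∂y = -7.
∂L/∂y' = y'.
The Euler-Lagrange equation d/dx(∂L/∂y') − ∂L/∂y = 0 becomes:
    y'' + 7 = 0
General solution: y(x) = -(7/2) x^2 + A x + B, where A and B are arbitrary constants fixed by the endpoint conditions.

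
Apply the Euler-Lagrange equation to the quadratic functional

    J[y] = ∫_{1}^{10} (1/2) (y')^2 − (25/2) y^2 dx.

The Lagrangian is L = (1/2) (y')^2 − (25/2) y^2.
Compute ∂L/∂y = -25y, ∂L/∂y' = y'.
The Euler-Lagrange equation d/dx(∂L/∂y') − ∂L/∂y = 0 reduces to
    y'' + 25 y = 0.
Its general solution is
    y(x) = A sin(5x) + B cos(5x),
with A, B fixed by the endpoint conditions.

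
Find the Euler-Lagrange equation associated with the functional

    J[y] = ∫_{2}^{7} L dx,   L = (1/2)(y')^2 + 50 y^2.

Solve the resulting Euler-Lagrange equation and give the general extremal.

The Lagrangian is L = (1/2)(y')^2 + 50 y^2.
∂L/∂y = 100y.
∂L/∂y' = y'.
The Euler-Lagrange equation d/dx(∂L/∂y') − ∂L/∂y = 0 becomes:
    y'' - 100 y = 0
General solution: y(x) = A e^(10x) + B e^(-10x), where A and B are arbitrary constants fixed by the endpoint conditions.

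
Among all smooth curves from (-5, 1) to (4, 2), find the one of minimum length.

Arc-length functional: J[y] = ∫ sqrt(1 + (y')^2) dx.
Lagrangian L = sqrt(1 + (y')^2) has no explicit y dependence, so ∂L/∂y = 0 and the Euler-Lagrange equation gives
    d/dx( y' / sqrt(1 + (y')^2) ) = 0  ⇒  y' / sqrt(1 + (y')^2) = const.
Hence y' is constant, so y(x) is affine.
Fitting the endpoints (-5, 1) and (4, 2):
    slope m = (2 − 1) / (4 − (-5)) = 1/9,
    intercept c = 1 − m·(-5) = 14/9.
Extremal: y(x) = (1/9) x + 14/9.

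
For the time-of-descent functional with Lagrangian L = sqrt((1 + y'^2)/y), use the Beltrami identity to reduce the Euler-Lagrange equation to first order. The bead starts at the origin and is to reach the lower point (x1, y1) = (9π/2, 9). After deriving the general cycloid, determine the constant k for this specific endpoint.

The Lagrangian L = sqrt((1 + y'^2) / y) has no explicit x dependence, so the Beltrami identity applies:
    L − y' ∂L/∂y' = C.
Compute ∂L/∂y' = y' / sqrt(y (1 + y'^2)).
Substitute:
    sqrt((1 + y'^2)/y) − y'·y' / sqrt(y (1 + y'^2))
    = (1 + y'^2) / sqrt(y (1 + y'^2)) − y'^2 / sqrt(y (1 + y'^2))
    = 1 / sqrt(y (1 + y'^2)) = C.
Squaring and rearranging gives the first integral
    y (1 + y'^2) = 1/C^2 =: k   (constant).
Solving this first-order ODE by the substitution
    y = (k/2)(1 − cos θ)
yields the cycloid parameterisation
    x(θ) = (k/2)(θ − sin θ),   y(θ) = (k/2)(1 − cos θ).
The constant k is fixed by the endpoint condition.
Now fit the given lower endpoint (x1, y1) = (9π/2, 9). At the bottom of the first arch (θ = π), the parametric equations give
    y(π) = (k/2)(1 − cos π) = k,
    x(π) = (k/2)(π − sin π) = kπ/2.
Matching y(π) = 9 gives k = 9, consistent with x(π) = 9π/2. Therefore the specific cycloid is
    x(θ) = (9/2)(θ − sin θ),   y(θ) = (9/2)(1 − cos θ).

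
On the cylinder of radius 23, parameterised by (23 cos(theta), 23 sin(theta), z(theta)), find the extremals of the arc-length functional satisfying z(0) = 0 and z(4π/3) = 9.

Parameterise the cylinder of radius R = 23 as
    r(θ) = (23 cos θ, 23 sin θ, z(θ)).
The arc-length element is
    ds = sqrt(529 + (dz/dθ)^2) dθ,
so the Lagrangian is L = sqrt(529 + z'^2).
L depends on z' only, not on z or θ, so ∂L/∂z = 0 and
    ∂L/∂z' = z' / sqrt(529 + z'^2).
The Euler-Lagrange equation gives
    d/dθ( z' / sqrt(529 + z'^2) ) = 0,
so z' is constant. Integrating once:
    z(θ) = a θ + b,
a helix on the cylinder (a straight line when the cylinder is unrolled). The constants a, b are determined by the endpoint conditions.
With endpoint conditions z(0) = 0 and z(4π/3) = 9: from z(0) = b we get b = 0, and a·4π/3 + 0 = 9 gives a = 27/(4π), so
    z(θ) = (27/(4π)) θ.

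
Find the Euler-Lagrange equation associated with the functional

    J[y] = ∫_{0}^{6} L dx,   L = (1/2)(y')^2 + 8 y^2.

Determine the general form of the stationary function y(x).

The Lagrangian is L = (1/2)(y')^2 + 8 y^2.
∂L/∂y = 16y.
∂L/∂y' = y'.
The Euler-Lagrange equation d/dx(∂L/∂y') − ∂L/∂y = 0 becomes:
    y'' - 16 y = 0
General solution: y(x) = A e^(4x) + B e^(-4x), where A and B are arbitrary constants fixed by the endpoint conditions.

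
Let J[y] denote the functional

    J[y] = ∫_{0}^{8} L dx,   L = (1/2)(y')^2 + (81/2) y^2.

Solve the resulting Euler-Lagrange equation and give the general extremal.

The Lagrangian is L = (1/2)(y')^2 + (81/2) y^2.
∂L/∂y = 81y.
∂L/∂y' = y'.
The Euler-Lagrange equation d/dx(∂L/∂y') − ∂L/∂y = 0 becomes:
    y'' - 81 y = 0
General solution: y(x) = A e^(9x) + B e^(-9x), where A and B are arbitrary constants fixed by the endpoint conditions.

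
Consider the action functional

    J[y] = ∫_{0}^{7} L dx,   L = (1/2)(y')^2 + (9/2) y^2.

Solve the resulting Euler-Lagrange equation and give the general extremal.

The Lagrangian is L = (1/2)(y')^2 + (9/2) y^2.
∂L/∂y = 9y.
∂L/∂y' = y'.
The Euler-Lagrange equation d/dx(∂L/∂y') − ∂L/∂y = 0 becomes:
    y'' - 9 y = 0
General solution: y(x) = A e^(3x) + B e^(-3x), where A and B are arbitrary constants fixed by the endpoint conditions.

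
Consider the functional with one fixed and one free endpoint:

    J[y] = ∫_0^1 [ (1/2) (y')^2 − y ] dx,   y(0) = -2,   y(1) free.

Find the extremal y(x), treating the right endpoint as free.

The Lagrangian L = (1/2) (y')^2 − y gives
    ∂L/∂y = −1,   ∂L/∂y' = y'.
Euler-Lagrange: d/dx(y') − (−1) = 0, i.e. y'' + 1 = 0, so
    y(x) = −(1/2) x^2 + C1 x + C2.
Fixed left endpoint y(0) = -2 ⇒ C2 = -2.
The right endpoint x = 1 is free, so the natural (transversality) condition is ∂L/∂y' |_{x=1} = 0, i.e. y'(1) = 0.
Compute y'(x) = −1 x + C1, so y'(1) = −1 + C1 = 0 ⇒ C1 = 1.
Therefore the extremal is
    y(x) = −x^2/2 + x − 2.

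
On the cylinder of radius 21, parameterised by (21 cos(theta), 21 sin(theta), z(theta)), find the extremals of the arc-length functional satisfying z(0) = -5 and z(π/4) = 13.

Parameterise the cylinder of radius R = 21 as
    r(θ) = (21 cos θ, 21 sin θ, z(θ)).
The arc-length element is
    ds = sqrt(441 + (dz/dθ)^2) dθ,
so the Lagrangian is L = sqrt(441 + z'^2).
L depends on z' only, not on z or θ, so ∂L/∂z = 0 and
    ∂L/∂z' = z' / sqrt(441 + z'^2).
The Euler-Lagrange equation gives
    d/dθ( z' / sqrt(441 + z'^2) ) = 0,
so z' is constant. Integrating once:
    z(θ) = a θ + b,
a helix on the cylinder (a straight line when the cylinder is unrolled). The constants a, b are determined by the endpoint conditions.
With endpoint conditions z(0) = -5 and z(π/4) = 13: from z(0) = b we get b = -5, and a·π/4 + -5 = 13 gives a = 72/π, so
    z(θ) = (72/π) θ − 5.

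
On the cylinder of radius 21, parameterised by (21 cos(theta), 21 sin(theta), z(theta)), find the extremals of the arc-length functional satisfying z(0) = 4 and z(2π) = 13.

Parameterise the cylinder of radius R = 21 as
    r(θ) = (21 cos θ, 21 sin θ, z(θ)).
The arc-length element is
    ds = sqrt(441 + (dz/dθ)^2) dθ,
so the Lagrangian is L = sqrt(441 + z'^2).
L depends on z' only, not on z or θ, so ∂L/∂z = 0 and
    ∂L/∂z' = z' / sqrt(441 + z'^2).
The Euler-Lagrange equation gives
    d/dθ( z' / sqrt(441 + z'^2) ) = 0,
so z' is constant. Integrating once:
    z(θ) = a θ + b,
a helix on the cylinder (a straight line when the cylinder is unrolled). The constants a, b are determined by the endpoint conditions.
With endpoint conditions z(0) = 4 and z(2π) = 13: from z(0) = b we get b = 4, and a·2π + 4 = 13 gives a = 9/(2π), so
    z(θ) = (9/(2π)) θ + 4.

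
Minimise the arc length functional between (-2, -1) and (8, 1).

Arc-length functional: J[y] = ∫ sqrt(1 + (y')^2) dx.
Lagrangian L = sqrt(1 + (y')^2) has no explicit y dependence, so ∂L/∂y = 0 and the Euler-Lagrange equation gives
    d/dx( y' / sqrt(1 + (y')^2) ) = 0  ⇒  y' / sqrt(1 + (y')^2) = const.
Hence y' is constant, so y(x) is affine.
Fitting the endpoints (-2, -1) and (8, 1):
    slope m = (1 − (-1)) / (8 − (-2)) = 1/5,
    intercept c = (-1) − m·(-2) = -3/5.
Extremal: y(x) = (1/5) x - 3/5.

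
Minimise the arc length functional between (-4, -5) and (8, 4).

Arc-length functional: J[y] = ∫ sqrt(1 + (y')^2) dx.
Lagrangian L = sqrt(1 + (y')^2) has no explicit y dependence, so ∂L/∂y = 0 and the Euler-Lagrange equation gives
    d/dx( y' / sqrt(1 + (y')^2) ) = 0  ⇒  y' / sqrt(1 + (y')^2) = const.
Hence y' is constant, so y(x) is affine.
Fitting the endpoints (-4, -5) and (8, 4):
    slope m = (4 − (-5)) / (8 − (-4)) = 3/4,
    intercept c = (-5) − m·(-4) = -2.
Extremal: y(x) = (3/4) x - 2.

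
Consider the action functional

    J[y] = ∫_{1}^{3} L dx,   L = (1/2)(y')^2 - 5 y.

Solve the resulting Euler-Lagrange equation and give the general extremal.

The Lagrangian is L = (1/2)(y')^2 - 5 y.
∂L/∂y = -5.
∂L/∂y' = y'.
The Euler-Lagrange equation d/dx(∂L/∂y') − ∂L/∂y = 0 becomes:
    y'' + 5 = 0
General solution: y(x) = -(5/2) x^2 + A x + B, where A and B are arbitrary constants fixed by the endpoint conditions.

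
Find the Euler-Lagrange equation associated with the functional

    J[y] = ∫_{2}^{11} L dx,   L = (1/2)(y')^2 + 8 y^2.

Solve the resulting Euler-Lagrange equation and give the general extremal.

The Lagrangian is L = (1/2)(y')^2 + 8 y^2.
∂L/∂y = 16y.
∂L/∂y' = y'.
The Euler-Lagrange equation d/dx(∂L/∂y') − ∂L/∂y = 0 becomes:
    y'' - 16 y = 0
General solution: y(x) = A e^(4x) + B e^(-4x), where A and B are arbitrary constants fixed by the endpoint conditions.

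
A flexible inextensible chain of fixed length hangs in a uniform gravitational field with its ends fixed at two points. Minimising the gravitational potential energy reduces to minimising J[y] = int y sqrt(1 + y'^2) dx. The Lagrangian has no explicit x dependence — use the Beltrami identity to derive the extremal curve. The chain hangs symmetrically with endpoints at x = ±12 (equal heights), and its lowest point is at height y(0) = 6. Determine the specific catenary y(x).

The Lagrangian L(y, y') = y sqrt(1 + y'^2) has no explicit x dependence, so the Beltrami identity applies:
    L − y' ∂L/∂y' = C.
Compute ∂L/∂y' = y · y' / sqrt(1 + y'^2). Then
    L − y' ∂L/∂y'
    = y sqrt(1 + y'^2) − y · y'^2 / sqrt(1 + y'^2)
    = y (1 + y'^2 − y'^2) / sqrt(1 + y'^2)
    = y / sqrt(1 + y'^2) = C.
Squaring gives y^2 = C^2 (1 + y'^2), i.e.
    y'^2 = y^2 / C^2 − 1.
Separating variables,
    dy / sqrt(y^2 − C^2) = dx / C,
and integrating gives arccosh(y / C) = (x − a)/C, so
    y(x) = C cosh((x − a)/C),
the catenary. The constants C and a are fixed by the two endpoint conditions (and, for the hanging-chain problem, the length constraint selects C).
Now fit the given data. The endpoints x = ±12 are symmetric at equal height, so the catenary is even about its minimum: a = 0 and y(x) = C cosh(x/C). The lowest point is y(0) = C cosh(0) = C, and we are told y(0) = 6, so C = 6. Therefore
    y(x) = 6 cosh(x/6),
and at the endpoints
    y(±12) = 6 cosh(12/6).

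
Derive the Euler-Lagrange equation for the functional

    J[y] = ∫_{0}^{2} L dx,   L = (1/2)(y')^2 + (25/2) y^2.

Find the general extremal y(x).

The Lagrangian is L = (1/2)(y')^2 + (25/2) y^2.
∂L/∂y = 25y.
∂L/∂y' = y'.
The Euler-Lagrange equation d/dx(∂L/∂y') − ∂L/∂y = 0 becomes:
    y'' - 25 y = 0
General solution: y(x) = A e^(5x) + B e^(-5x), where A and B are arbitrary constants fixed by the endpoint conditions.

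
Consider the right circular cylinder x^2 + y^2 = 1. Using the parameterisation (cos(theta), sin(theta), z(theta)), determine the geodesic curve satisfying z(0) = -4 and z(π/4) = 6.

Parameterise the cylinder of radius R = 1 as
    r(θ) = (cos θ, sin θ, z(θ)).
The arc-length element is
    ds = sqrt(1 + (dz/dθ)^2) dθ,
so the Lagrangian is L = sqrt(1 + z'^2).
L depends on z' only, not on z or θ, so ∂L/∂z = 0 and
    ∂L/∂z' = z' / sqrt(1 + z'^2).
The Euler-Lagrange equation gives
    d/dθ( z' / sqrt(1 + z'^2) ) = 0,
so z' is constant. Integrating once:
    z(θ) = a θ + b,
a helix on the cylinder (a straight line when the cylinder is unrolled). The constants a, b are determined by the endpoint conditions.
With endpoint conditions z(0) = -4 and z(π/4) = 6: from z(0) = b we get b = -4, and a·π/4 + -4 = 6 gives a = 40/π, so
    z(θ) = (40/π) θ − 4.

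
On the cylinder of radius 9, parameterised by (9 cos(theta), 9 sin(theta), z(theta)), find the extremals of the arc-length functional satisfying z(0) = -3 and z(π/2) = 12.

Parameterise the cylinder of radius R = 9 as
    r(θ) = (9 cos θ, 9 sin θ, z(θ)).
The arc-length element is
    ds = sqrt(81 + (dz/dθ)^2) dθ,
so the Lagrangian is L = sqrt(81 + z'^2).
L depends on z' only, not on z or θ, so ∂L/∂z = 0 and
    ∂L/∂z' = z' / sqrt(81 + z'^2).
The Euler-Lagrange equation gives
    d/dθ( z' / sqrt(81 + z'^2) ) = 0,
so z' is constant. Integrating once:
    z(θ) = a θ + b,
a helix on the cylinder (a straight line when the cylinder is unrolled). The constants a, b are determined by the endpoint conditions.
With endpoint conditions z(0) = -3 and z(π/2) = 12: from z(0) = b we get b = -3, and a·π/2 + -3 = 12 gives a = 30/π, so
    z(θ) = (30/π) θ − 3.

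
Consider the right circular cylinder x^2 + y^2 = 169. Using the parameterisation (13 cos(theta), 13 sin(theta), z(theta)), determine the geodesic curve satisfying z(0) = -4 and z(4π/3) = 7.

Parameterise the cylinder of radius R = 13 as
    r(θ) = (13 cos θ, 13 sin θ, z(θ)).
The arc-length element is
    ds = sqrt(169 + (dz/dθ)^2) dθ,
so the Lagrangian is L = sqrt(169 + z'^2).
L depends on z' only, not on z or θ, so ∂L/∂z = 0 and
    ∂L/∂z' = z' / sqrt(169 + z'^2).
The Euler-Lagrange equation gives
    d/dθ( z' / sqrt(169 + z'^2) ) = 0,
so z' is constant. Integrating once:
    z(θ) = a θ + b,
a helix on the cylinder (a straight line when the cylinder is unrolled). The constants a, b are determined by the endpoint conditions.
With endpoint conditions z(0) = -4 and z(4π/3) = 7: from z(0) = b we get b = -4, and a·4π/3 + -4 = 7 gives a = 33/(4π), so
    z(θ) = (33/(4π)) θ − 4.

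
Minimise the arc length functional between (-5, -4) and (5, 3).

Arc-length functional: J[y] = ∫ sqrt(1 + (y')^2) dx.
Lagrangian L = sqrt(1 + (y')^2) has no explicit y dependence, so ∂L/∂y = 0 and the Euler-Lagrange equation gives
    d/dx( y' / sqrt(1 + (y')^2) ) = 0  ⇒  y' / sqrt(1 + (y')^2) = const.
Hence y' is constant, so y(x) is affine.
Fitting the endpoints (-5, -4) and (5, 3):
    slope m = (3 − (-4)) / (5 − (-5)) = 7/10,
    intercept c = (-4) − m·(-5) = -1/2.
Extremal: y(x) = (7/10) x - 1/2.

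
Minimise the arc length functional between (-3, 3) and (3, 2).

Arc-length functional: J[y] = ∫ sqrt(1 + (y')^2) dx.
Lagrangian L = sqrt(1 + (y')^2) has no explicit y dependence, so ∂L/∂y = 0 and the Euler-Lagrange equation gives
    d/dx( y' / sqrt(1 + (y')^2) ) = 0  ⇒  y' / sqrt(1 + (y')^2) = const.
Hence y' is constant, so y(x) is affine.
Fitting the endpoints (-3, 3) and (3, 2):
    slope m = (2 − 3) / (3 − (-3)) = -1/6,
    intercept c = 3 − m·(-3) = 5/2.
Extremal: y(x) = (-1/6) x + 5/2.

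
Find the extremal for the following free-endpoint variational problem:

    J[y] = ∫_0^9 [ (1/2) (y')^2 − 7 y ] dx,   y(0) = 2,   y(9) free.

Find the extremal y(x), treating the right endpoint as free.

The Lagrangian L = (1/2) (y')^2 − 7 y gives
    ∂L/∂y = −7,   ∂L/∂y' = y'.
Euler-Lagrange: d/dx(y') − (−7) = 0, i.e. y'' + 7 = 0, so
    y(x) = −(7/2) x^2 + C1 x + C2.
Fixed left endpoint y(0) = 2 ⇒ C2 = 2.
The right endpoint x = 9 is free, so the natural (transversality) condition is ∂L/∂y' |_{x=9} = 0, i.e. y'(9) = 0.
Compute y'(x) = −7 x + C1, so y'(9) = −63 + C1 = 0 ⇒ C1 = 63.
Therefore the extremal is
    y(x) = −(7/2) x^2 + 63 x + 2.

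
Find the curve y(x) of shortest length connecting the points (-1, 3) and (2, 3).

Arc-length functional: J[y] = ∫ sqrt(1 + (y')^2) dx.
Lagrangian L = sqrt(1 + (y')^2) has no explicit y dependence, so ∂L/∂y = 0 and the Euler-Lagrange equation gives
    d/dx( y' / sqrt(1 + (y')^2) ) = 0  ⇒  y' / sqrt(1 + (y')^2) = const.
Hence y' is constant, so y(x) is affine.
Fitting the endpoints (-1, 3) and (2, 3):
    slope m = (3 − 3) / (2 − (-1)) = 0,
    intercept c = 3 − m·(-1) = 3.
Extremal: y(x) = 3.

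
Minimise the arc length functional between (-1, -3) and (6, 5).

Arc-length functional: J[y] = ∫ sqrt(1 + (y')^2) dx.
Lagrangian L = sqrt(1 + (y')^2) has no explicit y dependence, so ∂L/∂y = 0 and the Euler-Lagrange equation gives
    d/dx( y' / sqrt(1 + (y')^2) ) = 0  ⇒  y' / sqrt(1 + (y')^2) = const.
Hence y' is constant, so y(x) is affine.
Fitting the endpoints (-1, -3) and (6, 5):
    slope m = (5 − (-3)) / (6 − (-1)) = 8/7,
    intercept c = (-3) − m·(-1) = -13/7.
Extremal: y(x) = (8/7) x - 13/7.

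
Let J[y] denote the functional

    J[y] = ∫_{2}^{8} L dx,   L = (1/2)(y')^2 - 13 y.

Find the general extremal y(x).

The Lagrangian is L = (1/2)(y')^2 - 13 y.
∂L/∂y = -13.
∂L/∂y' = y'.
The Euler-Lagrange equation d/dx(∂L/∂y') − ∂L/∂y = 0 becomes:
    y'' + 13 = 0
General solution: y(x) = -(13/2) x^2 + A x + B, where A and B are arbitrary constants fixed by the endpoint conditions.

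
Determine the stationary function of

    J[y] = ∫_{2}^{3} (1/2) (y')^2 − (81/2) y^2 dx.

The Lagrangian is L = (1/2) (y')^2 − (81/2) y^2.
Compute ∂L/∂y = -81y, ∂L/∂y' = y'.
The Euler-Lagrange equation d/dx(∂L/∂y') − ∂L/∂y = 0 reduces to
    y'' + 81 y = 0.
Its general solution is
    y(x) = A sin(9x) + B cos(9x),
with A, B fixed by the endpoint conditions.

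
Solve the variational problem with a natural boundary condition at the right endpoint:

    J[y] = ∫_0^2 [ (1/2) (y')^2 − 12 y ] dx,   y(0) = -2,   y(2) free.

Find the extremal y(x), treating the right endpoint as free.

The Lagrangian L = (1/2) (y')^2 − 12 y gives
    ∂L/∂y = −12,   ∂L/∂y' = y'.
Euler-Lagrange: d/dx(y') − (−12) = 0, i.e. y'' + 12 = 0, so
    y(x) = −(12/2) x^2 + C1 x + C2.
Fixed left endpoint y(0) = -2 ⇒ C2 = -2.
The right endpoint x = 2 is free, so the natural (transversality) condition is ∂L/∂y' |_{x=2} = 0, i.e. y'(2) = 0.
Compute y'(x) = −12 x + C1, so y'(2) = −24 + C1 = 0 ⇒ C1 = 24.
Therefore the extremal is
    y(x) = −6 x^2 + 24 x − 2.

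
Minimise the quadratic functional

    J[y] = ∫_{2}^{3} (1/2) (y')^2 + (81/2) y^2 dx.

The Lagrangian is L = (1/2) (y')^2 + (81/2) y^2.
Compute ∂L/∂y = 81y, ∂L/∂y' = y'.
The Euler-Lagrange equation d/dx(∂L/∂y') − ∂L/∂y = 0 reduces to
    y'' − 81 y = 0.
Its general solution is
    y(x) = A e^(9x) + B e^(−9x),
with A, B fixed by the endpoint conditions.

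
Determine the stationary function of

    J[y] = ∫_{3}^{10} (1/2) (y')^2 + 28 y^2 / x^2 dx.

The Lagrangian is L = (1/2) (y')^2 + 28 y^2 / x^2.
Compute ∂L/∂y = 56y/x^2, ∂L/∂y' = y'.
The Euler-Lagrange equation d/dx(∂L/∂y') − ∂L/∂y = 0 reduces to
    y'' − 56/x^2 · y = 0  (x > 0).
Its general solution is
    y(x) = A x^8 + B x^(-7),
with A, B fixed by the endpoint conditions.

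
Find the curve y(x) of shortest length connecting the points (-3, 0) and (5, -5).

Arc-length functional: J[y] = ∫ sqrt(1 + (y')^2) dx.
Lagrangian L = sqrt(1 + (y')^2) has no explicit y dependence, so ∂L/∂y = 0 and the Euler-Lagrange equation gives
    d/dx( y' / sqrt(1 + (y')^2) ) = 0  ⇒  y' / sqrt(1 + (y')^2) = const.
Hence y' is constant, so y(x) is affine.
Fitting the endpoints (-3, 0) and (5, -5):
    slope m = ((-5) − 0) / (5 − (-3)) = -5/8,
    intercept c = 0 − m·(-3) = -15/8.
Extremal: y(x) = (-5/8) x - 15/8.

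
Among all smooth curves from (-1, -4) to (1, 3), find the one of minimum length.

Arc-length functional: J[y] = ∫ sqrt(1 + (y')^2) dx.
Lagrangian L = sqrt(1 + (y')^2) has no explicit y dependence, so ∂L/∂y = 0 and the Euler-Lagrange equation gives
    d/dx( y' / sqrt(1 + (y')^2) ) = 0  ⇒  y' / sqrt(1 + (y')^2) = const.
Hence y' is constant, so y(x) is affine.
Fitting the endpoints (-1, -4) and (1, 3):
    slope m = (3 − (-4)) / (1 − (-1)) = 7/2,
    intercept c = (-4) − m·(-1) = -1/2.
Extremal: y(x) = (7/2) x - 1/2.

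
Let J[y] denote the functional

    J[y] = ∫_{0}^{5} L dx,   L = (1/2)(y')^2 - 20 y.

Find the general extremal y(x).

The Lagrangian is L = (1/2)(y')^2 - 20 y.
∂L/∂y = -20.
∂L/∂y' = y'.
The Euler-Lagrange equation d/dx(∂L/∂y') − ∂L/∂y = 0 becomes:
    y'' + 20 = 0
General solution: y(x) = -10 x^2 + A x + B, where A and B are arbitrary constants fixed by the endpoint conditions.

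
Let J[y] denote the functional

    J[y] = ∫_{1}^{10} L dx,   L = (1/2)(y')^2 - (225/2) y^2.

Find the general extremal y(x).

The Lagrangian is L = (1/2)(y')^2 - (225/2) y^2.
∂L/∂y = -225y.
∂L/∂y' = y'.
The Euler-Lagrange equation d/dx(∂L/∂y') − ∂L/∂y = 0 becomes:
    y'' + 225 y = 0
General solution: y(x) = A sin(15x) + B cos(15x), where A and B are arbitrary constants fixed by the endpoint conditions.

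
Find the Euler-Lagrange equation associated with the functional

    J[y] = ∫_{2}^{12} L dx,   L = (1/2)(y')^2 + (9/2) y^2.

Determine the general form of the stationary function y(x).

The Lagrangian is L = (1/2)(y')^2 + (9/2) y^2.
∂L/∂y = 9y.
∂L/∂y' = y'.
The Euler-Lagrange equation d/dx(∂L/∂y') − ∂L/∂y = 0 becomes:
    y'' - 9 y = 0
General solution: y(x) = A e^(3x) + B e^(-3x), where A and B are arbitrary constants fixed by the endpoint conditions.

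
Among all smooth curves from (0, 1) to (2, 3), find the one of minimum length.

Arc-length functional: J[y] = ∫ sqrt(1 + (y')^2) dx.
Lagrangian L = sqrt(1 + (y')^2) has no explicit y dependence, so ∂L/∂y = 0 and the Euler-Lagrange equation gives
    d/dx( y' / sqrt(1 + (y')^2) ) = 0  ⇒  y' / sqrt(1 + (y')^2) = const.
Hence y' is constant, so y(x) is affine.
Fitting the endpoints (0, 1) and (2, 3):
    slope m = (3 − 1) / (2 − 0) = 1,
    intercept c = 1 − m·0 = 1.
Extremal: y(x) = x + 1.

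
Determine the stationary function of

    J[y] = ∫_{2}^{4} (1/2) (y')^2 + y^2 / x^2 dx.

The Lagrangian is L = (1/2) (y')^2 + y^2 / x^2.
Compute ∂L/∂y = 2y/x^2, ∂L/∂y' = y'.
The Euler-Lagrange equation d/dx(∂L/∂y') − ∂L/∂y = 0 reduces to
    y'' − 2/x^2 · y = 0  (x > 0).
Its general solution is
    y(x) = A x^2 + B / x,
with A, B fixed by the endpoint conditions.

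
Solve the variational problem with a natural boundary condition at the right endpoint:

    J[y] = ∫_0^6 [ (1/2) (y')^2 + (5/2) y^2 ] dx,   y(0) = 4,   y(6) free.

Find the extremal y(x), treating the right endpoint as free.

The Lagrangian L = (1/2) (y')^2 + (5/2) y^2 gives
    ∂L/∂y = 5 y,   ∂L/∂y' = y'.
Euler-Lagrange: y'' − 5 y = 0.
With k = sqrt(5), the general solution is
    y(x) = A cosh(sqrt(5) x) + B sinh(sqrt(5) x).
Fixed left endpoint y(0) = 4 ⇒ A = 4.
The right endpoint x = 6 is free, so the natural (transversality) condition is ∂L/∂y' |_{x=6} = 0, i.e. y'(6) = 0.
Compute y'(x) = A k sinh(k x) + B k cosh(k x), so
    y'(6) = A k sinh(k·6) + B k cosh(k·6) = 0
    ⇒ B = −A tanh(k·6) = − 4 tanh(sqrt(5)·6).
Therefore the extremal is
    y(x) = 4 cosh(sqrt(5) x) − 4 tanh(sqrt(5)·6) sinh(sqrt(5) x).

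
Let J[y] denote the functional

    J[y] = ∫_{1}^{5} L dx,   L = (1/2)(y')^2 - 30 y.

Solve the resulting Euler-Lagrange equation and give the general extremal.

The Lagrangian is L = (1/2)(y')^2 - 30 y.
∂L/∂y = -30.
∂L/∂y' = y'.
The Euler-Lagrange equation d/dx(∂L/∂y') − ∂L/∂y = 0 becomes:
    y'' + 30 = 0
General solution: y(x) = -15 x^2 + A x + B, where A and B are arbitrary constants fixed by the endpoint conditions.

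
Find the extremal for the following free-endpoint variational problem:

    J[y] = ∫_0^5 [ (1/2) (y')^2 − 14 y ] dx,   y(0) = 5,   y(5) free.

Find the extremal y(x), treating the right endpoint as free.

The Lagrangian L = (1/2) (y')^2 − 14 y gives
    ∂L/∂y = −14,   ∂L/∂y' = y'.
Euler-Lagrange: d/dx(y') − (−14) = 0, i.e. y'' + 14 = 0, so
    y(x) = −(14/2) x^2 + C1 x + C2.
Fixed left endpoint y(0) = 5 ⇒ C2 = 5.
The right endpoint x = 5 is free, so the natural (transversality) condition is ∂L/∂y' |_{x=5} = 0, i.e. y'(5) = 0.
Compute y'(x) = −14 x + C1, so y'(5) = −70 + C1 = 0 ⇒ C1 = 70.
Therefore the extremal is
    y(x) = −7 x^2 + 70 x + 5.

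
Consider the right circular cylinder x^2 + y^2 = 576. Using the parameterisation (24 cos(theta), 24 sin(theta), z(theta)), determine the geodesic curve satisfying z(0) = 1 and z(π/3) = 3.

Parameterise the cylinder of radius R = 24 as
    r(θ) = (24 cos θ, 24 sin θ, z(θ)).
The arc-length element is
    ds = sqrt(576 + (dz/dθ)^2) dθ,
so the Lagrangian is L = sqrt(576 + z'^2).
L depends on z' only, not on z or θ, so ∂L/∂z = 0 and
    ∂L/∂z' = z' / sqrt(576 + z'^2).
The Euler-Lagrange equation gives
    d/dθ( z' / sqrt(576 + z'^2) ) = 0,
so z' is constant. Integrating once:
    z(θ) = a θ + b,
a helix on the cylinder (a straight line when the cylinder is unrolled). The constants a, b are determined by the endpoint conditions.
With endpoint conditions z(0) = 1 and z(π/3) = 3: from z(0) = b we get b = 1, and a·π/3 + 1 = 3 gives a = 6/π, so
    z(θ) = (6/π) θ + 1.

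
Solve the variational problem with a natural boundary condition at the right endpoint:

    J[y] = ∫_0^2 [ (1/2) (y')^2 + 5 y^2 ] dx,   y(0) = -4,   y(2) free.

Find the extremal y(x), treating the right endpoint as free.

The Lagrangian L = (1/2) (y')^2 + 5 y^2 gives
    ∂L/∂y = 10 y,   ∂L/∂y' = y'.
Euler-Lagrange: y'' − 10 y = 0.
With k = sqrt(10), the general solution is
    y(x) = A cosh(sqrt(10) x) + B sinh(sqrt(10) x).
Fixed left endpoint y(0) = -4 ⇒ A = -4.
The right endpoint x = 2 is free, so the natural (transversality) condition is ∂L/∂y' |_{x=2} = 0, i.e. y'(2) = 0.
Compute y'(x) = A k sinh(k x) + B k cosh(k x), so
    y'(2) = A k sinh(k·2) + B k cosh(k·2) = 0
    ⇒ B = −A tanh(k·2) = 4 tanh(sqrt(10)·2).
Therefore the extremal is
    y(x) = −4 cosh(sqrt(10) x) + 4 tanh(sqrt(10)·2) sinh(sqrt(10) x).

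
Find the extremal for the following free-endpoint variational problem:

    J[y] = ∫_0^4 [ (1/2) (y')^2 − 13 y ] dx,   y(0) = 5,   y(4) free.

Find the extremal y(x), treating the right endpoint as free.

The Lagrangian L = (1/2) (y')^2 − 13 y gives
    ∂L/∂y = −13,   ∂L/∂y' = y'.
Euler-Lagrange: d/dx(y') − (−13) = 0, i.e. y'' + 13 = 0, so
    y(x) = −(13/2) x^2 + C1 x + C2.
Fixed left endpoint y(0) = 5 ⇒ C2 = 5.
The right endpoint x = 4 is free, so the natural (transversality) condition is ∂L/∂y' |_{x=4} = 0, i.e. y'(4) = 0.
Compute y'(x) = −13 x + C1, so y'(4) = −52 + C1 = 0 ⇒ C1 = 52.
Therefore the extremal is
    y(x) = −(13/2) x^2 + 52 x + 5.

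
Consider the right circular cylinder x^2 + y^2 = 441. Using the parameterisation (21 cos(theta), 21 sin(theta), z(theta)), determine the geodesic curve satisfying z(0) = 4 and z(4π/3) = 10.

Parameterise the cylinder of radius R = 21 as
    r(θ) = (21 cos θ, 21 sin θ, z(θ)).
The arc-length element is
    ds = sqrt(441 + (dz/dθ)^2) dθ,
so the Lagrangian is L = sqrt(441 + z'^2).
L depends on z' only, not on z or θ, so ∂L/∂z = 0 and
    ∂L/∂z' = z' / sqrt(441 + z'^2).
The Euler-Lagrange equation gives
    d/dθ( z' / sqrt(441 + z'^2) ) = 0,
so z' is constant. Integrating once:
    z(θ) = a θ + b,
a helix on the cylinder (a straight line when the cylinder is unrolled). The constants a, b are determined by the endpoint conditions.
With endpoint conditions z(0) = 4 and z(4π/3) = 10: from z(0) = b we get b = 4, and a·4π/3 + 4 = 10 gives a = 9/(2π), so
    z(θ) = (9/(2π)) θ + 4.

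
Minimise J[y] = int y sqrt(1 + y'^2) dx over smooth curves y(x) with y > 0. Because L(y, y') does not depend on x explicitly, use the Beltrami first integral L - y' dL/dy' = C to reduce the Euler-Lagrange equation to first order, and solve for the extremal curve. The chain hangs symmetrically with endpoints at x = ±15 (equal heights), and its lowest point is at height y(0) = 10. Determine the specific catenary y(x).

The Lagrangian L(y, y') = y sqrt(1 + y'^2) has no explicit x dependence, so the Beltrami identity applies:
    L − y' ∂L/∂y' = C.
Compute ∂L/∂y' = y · y' / sqrt(1 + y'^2). Then
    L − y' ∂L/∂y'
    = y sqrt(1 + y'^2) − y · y'^2 / sqrt(1 + y'^2)
    = y (1 + y'^2 − y'^2) / sqrt(1 + y'^2)
    = y / sqrt(1 + y'^2) = C.
Squaring gives y^2 = C^2 (1 + y'^2), i.e.
    y'^2 = y^2 / C^2 − 1.
Separating variables,
    dy / sqrt(y^2 − C^2) = dx / C,
and integrating gives arccosh(y / C) = (x − a)/C, so
    y(x) = C cosh((x − a)/C),
the catenary. The constants C and a are fixed by the two endpoint conditions (and, for the hanging-chain problem, the length constraint selects C).
Now fit the given data. The endpoints x = ±15 are symmetric at equal height, so the catenary is even about its minimum: a = 0 and y(x) = C cosh(x/C). The lowest point is y(0) = C cosh(0) = C, and we are told y(0) = 10, so C = 10. Therefore
    y(x) = 10 cosh(x/10),
and at the endpoints
    y(±15) = 10 cosh(15/10).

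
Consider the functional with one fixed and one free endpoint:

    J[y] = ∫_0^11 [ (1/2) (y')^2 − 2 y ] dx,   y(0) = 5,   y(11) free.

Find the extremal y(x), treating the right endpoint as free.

The Lagrangian L = (1/2) (y')^2 − 2 y gives
    ∂L/∂y = −2,   ∂L/∂y' = y'.
Euler-Lagrange: d/dx(y') − (−2) = 0, i.e. y'' + 2 = 0, so
    y(x) = −(2/2) x^2 + C1 x + C2.
Fixed left endpoint y(0) = 5 ⇒ C2 = 5.
The right endpoint x = 11 is free, so the natural (transversality) condition is ∂L/∂y' |_{x=11} = 0, i.e. y'(11) = 0.
Compute y'(x) = −2 x + C1, so y'(11) = −22 + C1 = 0 ⇒ C1 = 22.
Therefore the extremal is
    y(x) = −x^2 + 22 x + 5.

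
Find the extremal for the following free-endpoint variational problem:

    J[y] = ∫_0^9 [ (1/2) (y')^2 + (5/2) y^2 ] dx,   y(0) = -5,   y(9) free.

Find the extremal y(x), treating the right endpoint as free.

The Lagrangian L = (1/2) (y')^2 + (5/2) y^2 gives
    ∂L/∂y = 5 y,   ∂L/∂y' = y'.
Euler-Lagrange: y'' − 5 y = 0.
With k = sqrt(5), the general solution is
    y(x) = A cosh(sqrt(5) x) + B sinh(sqrt(5) x).
Fixed left endpoint y(0) = -5 ⇒ A = -5.
The right endpoint x = 9 is free, so the natural (transversality) condition is ∂L/∂y' |_{x=9} = 0, i.e. y'(9) = 0.
Compute y'(x) = A k sinh(k x) + B k cosh(k x), so
    y'(9) = A k sinh(k·9) + B k cosh(k·9) = 0
    ⇒ B = −A tanh(k·9) = 5 tanh(sqrt(5)·9).
Therefore the extremal is
    y(x) = −5 cosh(sqrt(5) x) + 5 tanh(sqrt(5)·9) sinh(sqrt(5) x).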